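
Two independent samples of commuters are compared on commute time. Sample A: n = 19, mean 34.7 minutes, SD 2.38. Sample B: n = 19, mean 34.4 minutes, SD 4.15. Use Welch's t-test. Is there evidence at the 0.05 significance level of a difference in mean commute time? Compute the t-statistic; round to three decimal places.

0.273

Let group 1 = sample A, group 2 = sample B. H0: μ_1 = μ_2; H1: μ_1 ≠ μ_2 (Welch's two-sample t-test, two-sided).
t = (x̄_1 − x̄_2)/√(s_1²/n_1 + s_2²/n_2) = (34.7 − 34.4)/√(2.38²/19 + 4.15²/19) = 0.273
Welch–Satterthwaite df ≈ 28.68
Two-sided p-value ≈ 0.7865
Since p ≈ 0.7865 > α = 0.05, fail to reject H0; the data do not provide sufficient evidence against H0.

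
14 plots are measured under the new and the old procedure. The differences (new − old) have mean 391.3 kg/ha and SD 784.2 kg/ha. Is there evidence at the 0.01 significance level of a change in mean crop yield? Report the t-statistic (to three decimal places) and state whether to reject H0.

H0: μ_d = 0; H1: μ_d ≠ 0 (paired t-test on the differences, two-sided).
t = d̄/(s_d/√n) = 391.3/(784.2/√14) = 1.867
df = n − 1 = 13
Two-sided p-value ≈ 0.085
Since p ≈ 0.085 > α = 0.01, fail to reject H0; the evidence is not statistically significant.

t = 1.867; fail to reject H0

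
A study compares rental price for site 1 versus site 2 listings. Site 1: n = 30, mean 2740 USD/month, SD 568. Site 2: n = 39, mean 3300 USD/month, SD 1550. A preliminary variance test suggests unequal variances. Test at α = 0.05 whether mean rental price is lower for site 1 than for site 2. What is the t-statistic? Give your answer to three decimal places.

-2.082

Let group 1 = site 1, group 2 = site 2. H0: μ_1 = μ_2; H1: μ_1 < μ_2 (Welch's two-sample t-test, left-tailed).
t = (x̄_1 − x̄_2)/√(s_1²/n_1 + s_2²/n_2) = (2740 − 3300)/√(568²/30 + 1550²/39) = -2.082
Welch–Satterthwaite df ≈ 50.41
p-value = P(T ≤ -2.082) ≈ 0.0212
Since p ≈ 0.0212 < α = 0.05, reject H0; the evidence is statistically significant.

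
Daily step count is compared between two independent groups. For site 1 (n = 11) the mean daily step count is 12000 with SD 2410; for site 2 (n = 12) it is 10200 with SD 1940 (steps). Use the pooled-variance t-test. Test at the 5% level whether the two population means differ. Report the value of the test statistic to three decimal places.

Let group 1 = site 1, group 2 = site 2. H0: μ_1 = μ_2; H1: μ_1 ≠ μ_2 (two-sample pooled-variance t-test, two-sided).
s_p² = [(11−1)·2410² + (12−1)·1940²]/(11+12−2) = 4737170
t = (12000 − 10200)/√[4737170·(1/11 + 1/12)] = 1.981
df = n₁ + n₂ − 2 = 21
Two-sided p-value ≈ 0.0608
Since p ≈ 0.0608 > α = 0.05, fail to reject H0; the data do not provide sufficient evidence against H0.

1.981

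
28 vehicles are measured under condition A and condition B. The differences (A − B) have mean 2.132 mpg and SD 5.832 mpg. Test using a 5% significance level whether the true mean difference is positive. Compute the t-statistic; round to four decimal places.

1.9344

H0: μ_d = 0; H1: μ_d > 0 (paired t-test on the differences, right-tailed).
t = d̄/(s_d/√n) = 2.132/(5.832/√28) = 1.9344
df = n − 1 = 27
p-value = P(T ≥ 1.9344) ≈ 0.0318
Since p ≈ 0.0318 < α = 0.05, reject H0; the evidence is statistically significant.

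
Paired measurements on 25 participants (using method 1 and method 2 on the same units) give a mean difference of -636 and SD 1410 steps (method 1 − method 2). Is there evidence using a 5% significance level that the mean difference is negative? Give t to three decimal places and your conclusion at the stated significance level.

t = -2.255; reject H0

H0: μ_d = 0; H1: μ_d < 0 (paired t-test on the differences, left-tailed).
t = d̄/(s_d/√n) = -636/(1410/√25) = -2.255
df = n − 1 = 24
p-value = P(T ≤ -2.255) ≈ 0.0168
Since p ≈ 0.0168 < α = 0.05, reject H0; the evidence is statistically significant.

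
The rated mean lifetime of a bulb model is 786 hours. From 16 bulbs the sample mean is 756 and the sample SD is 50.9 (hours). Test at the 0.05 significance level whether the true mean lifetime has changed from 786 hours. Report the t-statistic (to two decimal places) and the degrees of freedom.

t = -2.36, df = 15

H0: μ = 786; H1: μ ≠ 786 (one-sample t-test, two-sided).
t = (x̄ − μ₀)/(s/√n) = (756 − 786)/(50.9/√16) = -2.36
df = n − 1 = 15
Two-sided p-value ≈ 0.032
Since p ≈ 0.032 < α = 0.05, reject H0; the data support H1.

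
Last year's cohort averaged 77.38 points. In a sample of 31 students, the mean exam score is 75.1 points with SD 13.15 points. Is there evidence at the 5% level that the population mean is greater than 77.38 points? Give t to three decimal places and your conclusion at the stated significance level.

H0: μ = 77.38; H1: μ > 77.38 (one-sample t-test, right-tailed).
t = (x̄ − μ₀)/(s/√n) = (75.1 − 77.38)/(13.15/√31) = -0.965
df = n − 1 = 30
p-value = P(T ≥ -0.965) ≈ 0.8290
Since p ≈ 0.8290 > α = 0.05, fail to reject H0; the data do not provide sufficient evidence against H0.

t = -0.965; fail to reject H0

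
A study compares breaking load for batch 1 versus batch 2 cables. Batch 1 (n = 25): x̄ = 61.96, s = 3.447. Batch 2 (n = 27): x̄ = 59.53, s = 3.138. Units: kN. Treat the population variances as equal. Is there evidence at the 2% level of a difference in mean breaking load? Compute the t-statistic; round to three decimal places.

2.661

Let group 1 = batch 1, group 2 = batch 2. H0: μ_1 = μ_2; H1: μ_1 ≠ μ_2 (two-sample pooled-variance t-test, two-sided).
s_p² = [(25−1)·3.447² + (27−1)·3.138²]/(25+27−2) = 10.8237
t = (61.96 − 59.53)/√[10.8237·(1/25 + 1/27)] = 2.661
df = n₁ + n₂ − 2 = 50
Two-sided p-value ≈ 0.0104
Since p ≈ 0.0104 < α = 0.02, reject H0; the evidence is statistically significant.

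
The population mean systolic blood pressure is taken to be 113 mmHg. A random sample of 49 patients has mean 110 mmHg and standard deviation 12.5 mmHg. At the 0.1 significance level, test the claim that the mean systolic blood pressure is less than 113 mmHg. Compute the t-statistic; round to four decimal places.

-1.6800

H0: μ = 113; H1: μ < 113 (one-sample t-test, left-tailed).
t = (x̄ − μ₀)/(s/√n) = (110 − 113)/(12.5/√49) = -1.6800
df = n − 1 = 48
p-value = P(T ≤ -1.6800) ≈ 0.050
Since p ≈ 0.050 < α = 0.1, reject H0; the evidence is statistically significant.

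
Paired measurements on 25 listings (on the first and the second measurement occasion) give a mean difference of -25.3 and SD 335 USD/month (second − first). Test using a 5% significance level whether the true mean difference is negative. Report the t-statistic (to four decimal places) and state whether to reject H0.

t = -0.3776; fail to reject H0

H0: μ_d = 0; H1: μ_d < 0 (paired t-test on the differences, left-tailed).
t = d̄/(s_d/√n) = -25.3/(335/√25) = -0.3776
df = n − 1 = 24
p-value = P(T ≤ -0.3776) ≈ 0.3545
Since p ≈ 0.3545 > α = 0.05, fail to reject H0; the evidence is not statistically significant.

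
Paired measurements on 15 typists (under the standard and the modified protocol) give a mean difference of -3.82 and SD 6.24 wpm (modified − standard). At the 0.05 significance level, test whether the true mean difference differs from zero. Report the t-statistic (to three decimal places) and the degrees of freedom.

t = -2.371, df = 14

H0: μ_d = 0; H1: μ_d ≠ 0 (paired t-test on the differences, two-sided).
t = d̄/(s_d/√n) = -3.82/(6.24/√15) = -2.371
df = n − 1 = 14
Two-sided p-value ≈ 0.0326
Since p ≈ 0.0326 < α = 0.05, reject H0; the data support H1.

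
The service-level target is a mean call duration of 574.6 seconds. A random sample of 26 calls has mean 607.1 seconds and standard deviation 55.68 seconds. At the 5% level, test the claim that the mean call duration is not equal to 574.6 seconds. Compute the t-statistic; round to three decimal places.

2.976

H0: μ = 574.6; H1: μ ≠ 574.6 (one-sample t-test, two-sided).
t = (x̄ − μ₀)/(s/√n) = (607.1 − 574.6)/(55.68/√26) = 2.976
df = n − 1 = 25
Two-sided p-value ≈ 0.006
Since p ≈ 0.006 < α = 0.05, reject H0; the data support H1.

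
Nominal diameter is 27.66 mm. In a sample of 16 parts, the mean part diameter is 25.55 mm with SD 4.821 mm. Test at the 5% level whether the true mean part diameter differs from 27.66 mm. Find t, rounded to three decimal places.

H0: μ = 27.66; H1: μ ≠ 27.66 (one-sample t-test, two-sided).
t = (x̄ − μ₀)/(s/√n) = (25.55 − 27.66)/(4.821/√16) = -1.751
df = n − 1 = 15
Two-sided p-value ≈ 0.100
Since p ≈ 0.100 > α = 0.05, fail to reject H0; the data do not provide sufficient evidence against H0.

-1.751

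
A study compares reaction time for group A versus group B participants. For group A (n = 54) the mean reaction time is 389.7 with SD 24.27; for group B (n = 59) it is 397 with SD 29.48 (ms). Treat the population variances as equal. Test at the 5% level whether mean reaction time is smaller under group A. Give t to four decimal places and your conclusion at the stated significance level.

Let group 1 = group A, group 2 = group B. H0: μ_1 = μ_2; H1: μ_1 < μ_2 (two-sample pooled-variance t-test, left-tailed).
s_p² = [(54−1)·24.27² + (59−1)·29.48²]/(54+59−2) = 735.359
t = (389.7 − 397)/√[735.359·(1/54 + 1/59)] = -1.4294
df = n₁ + n₂ − 2 = 111
p-value = P(T ≤ -1.4294) ≈ 0.0778
Since p ≈ 0.0778 > α = 0.05, fail to reject H0; the data do not provide sufficient evidence against H0.

t = -1.4294; fail to reject H0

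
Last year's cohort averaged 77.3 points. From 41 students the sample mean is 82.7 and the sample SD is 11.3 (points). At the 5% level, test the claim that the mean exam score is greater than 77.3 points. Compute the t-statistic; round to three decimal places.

3.060

H0: μ = 77.3; H1: μ > 77.3 (one-sample t-test, right-tailed).
t = (x̄ − μ₀)/(s/√n) = (82.7 − 77.3)/(11.3/√41) = 3.060
df = n − 1 = 40
p-value = P(T ≥ 3.060) ≈ 0.0020
Since p ≈ 0.0020 < α = 0.05, reject H0; the data support H1.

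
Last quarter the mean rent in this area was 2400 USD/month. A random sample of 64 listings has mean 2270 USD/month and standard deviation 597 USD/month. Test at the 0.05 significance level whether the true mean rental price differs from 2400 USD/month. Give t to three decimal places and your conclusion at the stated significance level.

H0: μ = 2400; H1: μ ≠ 2400 (one-sample t-test, two-sided).
t = (x̄ − μ₀)/(s/√n) = (2270 − 2400)/(597/√64) = -1.742
df = n − 1 = 63
Two-sided p-value ≈ 0.0864
Since p ≈ 0.0864 > α = 0.05, fail to reject H0; the data do not provide sufficient evidence against H0.

t = -1.742; fail to reject H0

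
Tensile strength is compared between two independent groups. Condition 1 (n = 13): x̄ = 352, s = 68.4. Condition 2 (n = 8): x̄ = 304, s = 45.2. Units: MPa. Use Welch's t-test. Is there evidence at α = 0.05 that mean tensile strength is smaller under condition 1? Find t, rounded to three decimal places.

Let group 1 = condition 1, group 2 = condition 2. H0: μ_1 = μ_2; H1: μ_1 < μ_2 (Welch's two-sample t-test, left-tailed).
t = (x̄_1 − x̄_2)/√(s_1²/n_1 + s_2²/n_2) = (352 − 304)/√(68.4²/13 + 45.2²/8) = 1.935
Welch–Satterthwaite df ≈ 18.82
p-value = P(T ≤ 1.935) ≈ 0.9659
Since p ≈ 0.9659 > α = 0.05, fail to reject H0; the data do not provide sufficient evidence against H0.

1.935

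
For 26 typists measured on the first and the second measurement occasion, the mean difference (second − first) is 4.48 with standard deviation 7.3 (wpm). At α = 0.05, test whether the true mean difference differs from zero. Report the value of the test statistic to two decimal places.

3.13

H0: μ_d = 0; H1: μ_d ≠ 0 (paired t-test on the differences, two-sided).
t = d̄/(s_d/√n) = 4.48/(7.3/√26) = 3.13
df = n − 1 = 25
Two-sided p-value ≈ 0.004
Since p ≈ 0.004 < α = 0.05, reject H0; the data support H1.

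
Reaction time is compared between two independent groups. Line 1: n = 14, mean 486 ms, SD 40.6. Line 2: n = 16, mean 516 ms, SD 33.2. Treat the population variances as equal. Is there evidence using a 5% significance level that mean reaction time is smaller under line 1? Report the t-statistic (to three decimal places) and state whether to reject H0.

t = -2.226; reject H0

Let group 1 = line 1, group 2 = line 2. H0: μ_1 = μ_2; H1: μ_1 < μ_2 (two-sample pooled-variance t-test, left-tailed).
s_p² = [(14−1)·40.6² + (16−1)·33.2²]/(14+16−2) = 1355.8
t = (486 − 516)/√[1355.8·(1/14 + 1/16)] = -2.226
df = n₁ + n₂ − 2 = 28
p-value = P(T ≤ -2.226) ≈ 0.0171
Since p ≈ 0.0171 < α = 0.05, reject H0; the data support H1.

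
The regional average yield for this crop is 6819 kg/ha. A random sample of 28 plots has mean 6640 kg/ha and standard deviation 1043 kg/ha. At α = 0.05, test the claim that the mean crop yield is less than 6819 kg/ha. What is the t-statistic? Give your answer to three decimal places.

H0: μ = 6819; H1: μ < 6819 (one-sample t-test, left-tailed).
t = (x̄ − μ₀)/(s/√n) = (6640 − 6819)/(1043/√28) = -0.908
df = n − 1 = 27
p-value = P(T ≤ -0.908) ≈ 0.1859
Since p ≈ 0.1859 > α = 0.05, fail to reject H0; the evidence is not statistically significant.

-0.908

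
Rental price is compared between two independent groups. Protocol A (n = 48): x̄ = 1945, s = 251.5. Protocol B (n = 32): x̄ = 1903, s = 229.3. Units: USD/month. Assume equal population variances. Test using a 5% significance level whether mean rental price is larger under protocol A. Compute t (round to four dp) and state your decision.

Let group 1 = protocol A, group 2 = protocol B. H0: μ_1 = μ_2; H1: μ_1 > μ_2 (two-sample pooled-variance t-test, right-tailed).
s_p² = [(48−1)·251.5² + (32−1)·229.3²]/(48+32−2) = 59010.1
t = (1945 − 1903)/√[59010.1·(1/48 + 1/32)] = 0.7576
df = n₁ + n₂ − 2 = 78
p-value = P(T ≥ 0.7576) ≈ 0.225
Since p ≈ 0.225 > α = 0.05, fail to reject H0; the evidence is not statistically significant.

t = 0.7576; fail to reject H0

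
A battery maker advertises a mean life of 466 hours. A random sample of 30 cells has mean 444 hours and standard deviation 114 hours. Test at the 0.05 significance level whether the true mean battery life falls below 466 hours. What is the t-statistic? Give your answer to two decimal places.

-1.06

H0: μ = 466; H1: μ < 466 (one-sample t-test, left-tailed).
t = (x̄ − μ₀)/(s/√n) = (444 − 466)/(114/√30) = -1.06
df = n − 1 = 29
p-value = P(T ≤ -1.06) ≈ 0.1496
Since p ≈ 0.1496 > α = 0.05, fail to reject H0; the data do not provide sufficient evidence against H0.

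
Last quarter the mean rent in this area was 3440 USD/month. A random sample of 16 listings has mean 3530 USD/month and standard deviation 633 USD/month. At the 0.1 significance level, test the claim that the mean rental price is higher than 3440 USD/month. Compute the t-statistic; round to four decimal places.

H0: μ = 3440; H1: μ > 3440 (one-sample t-test, right-tailed).
t = (x̄ − μ₀)/(s/√n) = (3530 − 3440)/(633/√16) = 0.5687
df = n − 1 = 15
p-value = P(T ≥ 0.5687) ≈ 0.289
Since p ≈ 0.289 > α = 0.1, fail to reject H0; the data do not provide sufficient evidence against H0.

0.5687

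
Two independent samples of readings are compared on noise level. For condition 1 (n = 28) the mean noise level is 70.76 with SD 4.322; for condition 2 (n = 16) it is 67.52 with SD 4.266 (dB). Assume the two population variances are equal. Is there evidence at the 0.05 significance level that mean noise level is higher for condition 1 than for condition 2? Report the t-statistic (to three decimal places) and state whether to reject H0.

Let group 1 = condition 1, group 2 = condition 2. H0: μ_1 = μ_2; H1: μ_1 > μ_2 (two-sample pooled-variance t-test, right-tailed).
s_p² = [(28−1)·4.322² + (16−1)·4.266²]/(28+16−2) = 18.5079
t = (70.76 − 67.52)/√[18.5079·(1/28 + 1/16)] = 2.403
df = n₁ + n₂ − 2 = 42
p-value = P(T ≥ 2.403) ≈ 0.010
Since p ≈ 0.010 < α = 0.05, reject H0; the data support H1.

t = 2.403; reject H0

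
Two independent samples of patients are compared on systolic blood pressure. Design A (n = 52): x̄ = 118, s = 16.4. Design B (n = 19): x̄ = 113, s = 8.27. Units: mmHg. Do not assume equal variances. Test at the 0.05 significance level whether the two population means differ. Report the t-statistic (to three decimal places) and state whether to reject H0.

Let group 1 = design A, group 2 = design B. H0: μ_1 = μ_2; H1: μ_1 ≠ μ_2 (Welch's two-sample t-test, two-sided).
t = (x̄_1 − x̄_2)/√(s_1²/n_1 + s_2²/n_2) = (118 − 113)/√(16.4²/52 + 8.27²/19) = 1.688
Welch–Satterthwaite df ≈ 61.83
Two-sided p-value ≈ 0.096
Since p ≈ 0.096 > α = 0.05, fail to reject H0; the evidence is not statistically significant.

t = 1.688; fail to reject H0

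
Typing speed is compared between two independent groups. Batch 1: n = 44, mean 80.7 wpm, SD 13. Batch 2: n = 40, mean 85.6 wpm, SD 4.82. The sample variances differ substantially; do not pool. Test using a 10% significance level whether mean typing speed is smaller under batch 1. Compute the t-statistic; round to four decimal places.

-2.3302

Let group 1 = batch 1, group 2 = batch 2. H0: μ_1 = μ_2; H1: μ_1 < μ_2 (Welch's two-sample t-test, left-tailed).
t = (x̄_1 − x̄_2)/√(s_1²/n_1 + s_2²/n_2) = (80.7 − 85.6)/√(13²/44 + 4.82²/40) = -2.3302
Welch–Satterthwaite df ≈ 55.59
p-value = P(T ≤ -2.3302) ≈ 0.0117
Since p ≈ 0.0117 < α = 0.1, reject H0; the data support H1.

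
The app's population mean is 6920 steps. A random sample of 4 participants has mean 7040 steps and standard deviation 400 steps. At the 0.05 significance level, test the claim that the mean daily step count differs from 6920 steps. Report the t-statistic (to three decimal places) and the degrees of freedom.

t = 0.600, df = 3

H0: μ = 6920; H1: μ ≠ 6920 (one-sample t-test, two-sided).
t = (x̄ − μ₀)/(s/√n) = (7040 − 6920)/(400/√4) = 0.600
df = n − 1 = 3
Two-sided p-value ≈ 0.591
Since p ≈ 0.591 > α = 0.05, fail to reject H0; the data do not provide sufficient evidence against H0.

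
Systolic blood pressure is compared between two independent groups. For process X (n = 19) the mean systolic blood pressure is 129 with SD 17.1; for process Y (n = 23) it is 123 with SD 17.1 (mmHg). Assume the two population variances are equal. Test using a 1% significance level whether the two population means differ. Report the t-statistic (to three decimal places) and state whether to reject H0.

t = 1.132; fail to reject H0

Let group 1 = process X, group 2 = process Y. H0: μ_1 = μ_2; H1: μ_1 ≠ μ_2 (two-sample pooled-variance t-test, two-sided).
s_p² = [(19−1)·17.1² + (23−1)·17.1²]/(19+23−2) = 292.41
t = (129 − 123)/√[292.41·(1/19 + 1/23)] = 1.132
df = n₁ + n₂ − 2 = 40
Two-sided p-value ≈ 0.264
Since p ≈ 0.264 > α = 0.01, fail to reject H0; the data do not provide sufficient evidence against H0.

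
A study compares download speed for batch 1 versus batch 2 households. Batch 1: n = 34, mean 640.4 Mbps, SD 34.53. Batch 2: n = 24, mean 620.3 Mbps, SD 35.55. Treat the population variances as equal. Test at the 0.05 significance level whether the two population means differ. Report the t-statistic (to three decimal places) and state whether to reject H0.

Let group 1 = batch 1, group 2 = batch 2. H0: μ_1 = μ_2; H1: μ_1 ≠ μ_2 (two-sample pooled-variance t-test, two-sided).
s_p² = [(34−1)·34.53² + (24−1)·35.55²]/(34+24−2) = 1221.68
t = (640.4 − 620.3)/√[1221.68·(1/34 + 1/24)] = 2.157
df = n₁ + n₂ − 2 = 56
Two-sided p-value ≈ 0.0353
Since p ≈ 0.0353 < α = 0.05, reject H0; the evidence is statistically significant.

t = 2.157; reject H0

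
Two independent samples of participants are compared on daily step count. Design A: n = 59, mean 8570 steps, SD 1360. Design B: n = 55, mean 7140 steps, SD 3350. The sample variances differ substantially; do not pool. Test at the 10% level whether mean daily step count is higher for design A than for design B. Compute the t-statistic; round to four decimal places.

Let group 1 = design A, group 2 = design B. H0: μ_1 = μ_2; H1: μ_1 > μ_2 (Welch's two-sample t-test, right-tailed).
t = (x̄_1 − x̄_2)/√(s_1²/n_1 + s_2²/n_2) = (8570 − 7140)/√(1360²/59 + 3350²/55) = 2.9474
Welch–Satterthwaite df ≈ 70.32
p-value = P(T ≥ 2.9474) ≈ 0.0022
Since p ≈ 0.0022 < α = 0.1, reject H0; the data support H1.

2.9474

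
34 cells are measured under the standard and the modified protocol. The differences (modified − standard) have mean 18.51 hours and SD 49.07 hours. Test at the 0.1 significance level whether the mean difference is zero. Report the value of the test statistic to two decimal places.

2.20

H0: μ_d = 0; H1: μ_d ≠ 0 (paired t-test on the differences, two-sided).
t = d̄/(s_d/√n) = 18.51/(49.07/√34) = 2.20
df = n − 1 = 33
Two-sided p-value ≈ 0.0350
Since p ≈ 0.0350 < α = 0.1, reject H0; the evidence is statistically significant.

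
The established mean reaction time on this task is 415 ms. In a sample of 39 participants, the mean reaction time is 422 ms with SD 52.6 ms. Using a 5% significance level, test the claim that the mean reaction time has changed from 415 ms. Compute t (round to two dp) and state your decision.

t = 0.83; fail to reject H0

H0: μ = 415; H1: μ ≠ 415 (one-sample t-test, two-sided).
t = (x̄ − μ₀)/(s/√n) = (422 − 415)/(52.6/√39) = 0.83
df = n − 1 = 38
Two-sided p-value ≈ 0.4111
Since p ≈ 0.4111 > α = 0.05, fail to reject H0; the data do not provide sufficient evidence against H0.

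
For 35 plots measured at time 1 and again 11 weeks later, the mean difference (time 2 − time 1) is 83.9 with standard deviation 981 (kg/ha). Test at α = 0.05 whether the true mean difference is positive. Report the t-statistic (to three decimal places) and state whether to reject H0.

H0: μ_d = 0; H1: μ_d > 0 (paired t-test on the differences, right-tailed).
t = d̄/(s_d/√n) = 83.9/(981/√35) = 0.506
df = n − 1 = 34
p-value = P(T ≥ 0.506) ≈ 0.3081
Since p ≈ 0.3081 > α = 0.05, fail to reject H0; the evidence is not statistically significant.

t = 0.506; fail to reject H0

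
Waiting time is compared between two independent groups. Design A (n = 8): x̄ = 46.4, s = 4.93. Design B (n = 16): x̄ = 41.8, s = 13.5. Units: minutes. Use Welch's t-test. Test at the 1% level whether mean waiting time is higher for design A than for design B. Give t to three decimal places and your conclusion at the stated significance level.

Let group 1 = design A, group 2 = design B. H0: μ_1 = μ_2; H1: μ_1 > μ_2 (Welch's two-sample t-test, right-tailed).
t = (x̄_1 − x̄_2)/√(s_1²/n_1 + s_2²/n_2) = (46.4 − 41.8)/√(4.93²/8 + 13.5²/16) = 1.211
Welch–Satterthwaite df ≈ 20.88
p-value = P(T ≥ 1.211) ≈ 0.120
Since p ≈ 0.120 > α = 0.01, fail to reject H0; the data do not provide sufficient evidence against H0.

t = 1.211; fail to reject H0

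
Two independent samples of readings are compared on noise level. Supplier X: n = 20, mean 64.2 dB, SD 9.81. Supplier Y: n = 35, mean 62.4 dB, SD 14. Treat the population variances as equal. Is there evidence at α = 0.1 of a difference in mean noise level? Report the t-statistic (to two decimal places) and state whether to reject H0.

Let group 1 = supplier X, group 2 = supplier Y. H0: μ_1 = μ_2; H1: μ_1 ≠ μ_2 (two-sample pooled-variance t-test, two-sided).
s_p² = [(20−1)·9.81² + (35−1)·14²]/(20+35−2) = 160.236
t = (64.2 − 62.4)/√[160.236·(1/20 + 1/35)] = 0.51
df = n₁ + n₂ − 2 = 53
Two-sided p-value ≈ 0.6141
Since p ≈ 0.6141 > α = 0.1, fail to reject H0; the data do not provide sufficient evidence against H0.

t = 0.51; fail to reject H0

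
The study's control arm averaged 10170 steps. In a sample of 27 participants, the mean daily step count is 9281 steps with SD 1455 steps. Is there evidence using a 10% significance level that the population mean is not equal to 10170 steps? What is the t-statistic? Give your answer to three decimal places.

-3.175

H0: μ = 10170; H1: μ ≠ 10170 (one-sample t-test, two-sided).
t = (x̄ − μ₀)/(s/√n) = (9281 − 10170)/(1455/√27) = -3.175
df = n − 1 = 26
Two-sided p-value ≈ 0.0038
Since p ≈ 0.0038 < α = 0.1, reject H0; the data support H1.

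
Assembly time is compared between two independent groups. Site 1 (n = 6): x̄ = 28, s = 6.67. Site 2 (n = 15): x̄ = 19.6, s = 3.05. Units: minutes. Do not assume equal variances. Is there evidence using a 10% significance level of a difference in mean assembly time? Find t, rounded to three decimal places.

2.963

Let group 1 = site 1, group 2 = site 2. H0: μ_1 = μ_2; H1: μ_1 ≠ μ_2 (Welch's two-sample t-test, two-sided).
t = (x̄_1 − x̄_2)/√(s_1²/n_1 + s_2²/n_2) = (28 − 19.6)/√(6.67²/6 + 3.05²/15) = 2.963
Welch–Satterthwaite df ≈ 5.86
Two-sided p-value ≈ 0.026
Since p ≈ 0.026 < α = 0.1, reject H0; the data support H1.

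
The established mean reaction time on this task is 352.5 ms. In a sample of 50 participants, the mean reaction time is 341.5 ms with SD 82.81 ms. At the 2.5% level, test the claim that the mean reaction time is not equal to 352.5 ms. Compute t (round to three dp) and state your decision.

t = -0.939; fail to reject H0

H0: μ = 352.5; H1: μ ≠ 352.5 (one-sample t-test, two-sided).
t = (x̄ − μ₀)/(s/√n) = (341.5 − 352.5)/(82.81/√50) = -0.939
df = n − 1 = 49
Two-sided p-value ≈ 0.3522
Since p ≈ 0.3522 > α = 0.025, fail to reject H0; the evidence is not statistically significant.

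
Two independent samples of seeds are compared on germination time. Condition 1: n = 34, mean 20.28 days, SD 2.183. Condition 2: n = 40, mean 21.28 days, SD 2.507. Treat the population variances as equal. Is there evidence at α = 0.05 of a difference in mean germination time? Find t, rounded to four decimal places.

-1.8134

Let group 1 = condition 1, group 2 = condition 2. H0: μ_1 = μ_2; H1: μ_1 ≠ μ_2 (two-sample pooled-variance t-test, two-sided).
s_p² = [(34−1)·2.183² + (40−1)·2.507²]/(34+40−2) = 5.58858
t = (20.28 − 21.28)/√[5.58858·(1/34 + 1/40)] = -1.8134
df = n₁ + n₂ − 2 = 72
Two-sided p-value ≈ 0.0739
Since p ≈ 0.0739 > α = 0.05, fail to reject H0; the evidence is not statistically significant.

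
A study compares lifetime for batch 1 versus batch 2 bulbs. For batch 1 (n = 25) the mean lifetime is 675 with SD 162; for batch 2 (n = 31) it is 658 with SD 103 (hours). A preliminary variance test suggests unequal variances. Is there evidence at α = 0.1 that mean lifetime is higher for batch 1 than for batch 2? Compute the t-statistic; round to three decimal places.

Let group 1 = batch 1, group 2 = batch 2. H0: μ_1 = μ_2; H1: μ_1 > μ_2 (Welch's two-sample t-test, right-tailed).
t = (x̄_1 − x̄_2)/√(s_1²/n_1 + s_2²/n_2) = (675 − 658)/√(162²/25 + 103²/31) = 0.456
Welch–Satterthwaite df ≈ 38.89
p-value = P(T ≥ 0.456) ≈ 0.3256
Since p ≈ 0.3256 > α = 0.1, fail to reject H0; the data do not provide sufficient evidence against H0.

0.456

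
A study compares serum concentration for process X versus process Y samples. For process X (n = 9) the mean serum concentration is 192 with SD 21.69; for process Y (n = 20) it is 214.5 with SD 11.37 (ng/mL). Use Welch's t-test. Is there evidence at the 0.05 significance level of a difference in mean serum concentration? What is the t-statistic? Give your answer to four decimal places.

-2.9358

Let group 1 = process X, group 2 = process Y. H0: μ_1 = μ_2; H1: μ_1 ≠ μ_2 (Welch's two-sample t-test, two-sided).
t = (x̄_1 − x̄_2)/√(s_1²/n_1 + s_2²/n_2) = (192 − 214.5)/√(21.69²/9 + 11.37²/20) = -2.9358
Welch–Satterthwaite df ≈ 10.04
Two-sided p-value ≈ 0.0148
Since p ≈ 0.0148 < α = 0.05, reject H0; the evidence is statistically significant.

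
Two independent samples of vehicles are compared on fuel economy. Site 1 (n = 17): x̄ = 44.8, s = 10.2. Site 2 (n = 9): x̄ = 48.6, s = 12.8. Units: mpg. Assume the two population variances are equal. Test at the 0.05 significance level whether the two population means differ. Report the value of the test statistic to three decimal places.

-0.828

Let group 1 = site 1, group 2 = site 2. H0: μ_1 = μ_2; H1: μ_1 ≠ μ_2 (two-sample pooled-variance t-test, two-sided).
s_p² = [(17−1)·10.2² + (9−1)·12.8²]/(17+9−2) = 123.973
t = (44.8 − 48.6)/√[123.973·(1/17 + 1/9)] = -0.828
df = n₁ + n₂ − 2 = 24
Two-sided p-value ≈ 0.4159
Since p ≈ 0.4159 > α = 0.05, fail to reject H0; the evidence is not statistically significant.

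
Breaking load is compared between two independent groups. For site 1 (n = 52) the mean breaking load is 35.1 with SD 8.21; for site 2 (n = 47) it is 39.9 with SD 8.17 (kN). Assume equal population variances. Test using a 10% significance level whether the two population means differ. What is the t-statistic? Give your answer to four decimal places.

-2.9116

Let group 1 = site 1, group 2 = site 2. H0: μ_1 = μ_2; H1: μ_1 ≠ μ_2 (two-sample pooled-variance t-test, two-sided).
s_p² = [(52−1)·8.21² + (47−1)·8.17²]/(52+47−2) = 67.0934
t = (35.1 − 39.9)/√[67.0934·(1/52 + 1/47)] = -2.9116
df = n₁ + n₂ − 2 = 97
Two-sided p-value ≈ 0.004
Since p ≈ 0.004 < α = 0.1, reject H0; the data support H1.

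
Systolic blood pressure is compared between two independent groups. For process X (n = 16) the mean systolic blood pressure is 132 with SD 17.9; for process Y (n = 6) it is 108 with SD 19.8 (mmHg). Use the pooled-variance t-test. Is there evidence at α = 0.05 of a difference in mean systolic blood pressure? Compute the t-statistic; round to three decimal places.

Let group 1 = process X, group 2 = process Y. H0: μ_1 = μ_2; H1: μ_1 ≠ μ_2 (two-sample pooled-variance t-test, two-sided).
s_p² = [(16−1)·17.9² + (6−1)·19.8²]/(16+6−2) = 338.317
t = (132 − 108)/√[338.317·(1/16 + 1/6)] = 2.726
df = n₁ + n₂ − 2 = 20
Two-sided p-value ≈ 0.0130
Since p ≈ 0.0130 < α = 0.05, reject H0; the evidence is statistically significant.

2.726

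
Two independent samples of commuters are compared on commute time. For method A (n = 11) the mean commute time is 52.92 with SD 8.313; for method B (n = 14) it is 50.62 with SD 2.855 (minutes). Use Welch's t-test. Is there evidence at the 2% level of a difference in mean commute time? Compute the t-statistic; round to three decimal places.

0.878

Let group 1 = method A, group 2 = method B. H0: μ_1 = μ_2; H1: μ_1 ≠ μ_2 (Welch's two-sample t-test, two-sided).
t = (x̄_1 − x̄_2)/√(s_1²/n_1 + s_2²/n_2) = (52.92 − 50.62)/√(8.313²/11 + 2.855²/14) = 0.878
Welch–Satterthwaite df ≈ 11.86
Two-sided p-value ≈ 0.397
Since p ≈ 0.397 > α = 0.02, fail to reject H0; the data do not provide sufficient evidence against H0.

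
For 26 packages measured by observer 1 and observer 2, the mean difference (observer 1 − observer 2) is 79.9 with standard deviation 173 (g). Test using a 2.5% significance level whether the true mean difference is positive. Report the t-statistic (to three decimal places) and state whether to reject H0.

t = 2.355; reject H0

H0: μ_d = 0; H1: μ_d > 0 (paired t-test on the differences, right-tailed).
t = d̄/(s_d/√n) = 79.9/(173/√26) = 2.355
df = n − 1 = 25
p-value = P(T ≥ 2.355) ≈ 0.013
Since p ≈ 0.013 < α = 0.025, reject H0; the evidence is statistically significant.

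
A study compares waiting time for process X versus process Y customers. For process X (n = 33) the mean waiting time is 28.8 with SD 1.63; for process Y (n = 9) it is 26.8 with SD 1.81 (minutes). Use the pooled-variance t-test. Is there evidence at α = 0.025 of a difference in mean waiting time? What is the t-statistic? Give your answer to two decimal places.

3.19

Let group 1 = process X, group 2 = process Y. H0: μ_1 = μ_2; H1: μ_1 ≠ μ_2 (two-sample pooled-variance t-test, two-sided).
s_p² = [(33−1)·1.63² + (9−1)·1.81²]/(33+9−2) = 2.78074
t = (28.8 − 26.8)/√[2.78074·(1/33 + 1/9)] = 3.19
df = n₁ + n₂ − 2 = 40
Two-sided p-value ≈ 0.0028
Since p ≈ 0.0028 < α = 0.025, reject H0; the evidence is statistically significant.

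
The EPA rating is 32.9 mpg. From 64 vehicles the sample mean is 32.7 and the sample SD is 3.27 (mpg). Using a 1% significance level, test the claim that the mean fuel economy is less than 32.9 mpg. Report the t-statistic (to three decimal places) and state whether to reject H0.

H0: μ = 32.9; H1: μ < 32.9 (one-sample t-test, left-tailed).
t = (x̄ − μ₀)/(s/√n) = (32.7 − 32.9)/(3.27/√64) = -0.489
df = n − 1 = 63
p-value = P(T ≤ -0.489) ≈ 0.313
Since p ≈ 0.313 > α = 0.01, fail to reject H0; the data do not provide sufficient evidence against H0.

t = -0.489; fail to reject H0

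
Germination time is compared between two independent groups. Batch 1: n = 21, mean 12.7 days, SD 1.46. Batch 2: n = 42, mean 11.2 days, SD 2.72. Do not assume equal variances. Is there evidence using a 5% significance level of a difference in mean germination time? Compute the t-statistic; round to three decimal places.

Let group 1 = batch 1, group 2 = batch 2. H0: μ_1 = μ_2; H1: μ_1 ≠ μ_2 (Welch's two-sample t-test, two-sided).
t = (x̄_1 − x̄_2)/√(s_1²/n_1 + s_2²/n_2) = (12.7 − 11.2)/√(1.46²/21 + 2.72²/42) = 2.847
Welch–Satterthwaite df ≈ 60.61
Two-sided p-value ≈ 0.0060
Since p ≈ 0.0060 < α = 0.05, reject H0; the evidence is statistically significant.

2.847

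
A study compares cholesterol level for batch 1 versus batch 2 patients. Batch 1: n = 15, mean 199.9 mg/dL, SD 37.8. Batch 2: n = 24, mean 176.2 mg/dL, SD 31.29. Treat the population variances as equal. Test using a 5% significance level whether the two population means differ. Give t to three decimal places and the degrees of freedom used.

t = 2.124, df = 37

Let group 1 = batch 1, group 2 = batch 2. H0: μ_1 = μ_2; H1: μ_1 ≠ μ_2 (two-sample pooled-variance t-test, two-sided).
s_p² = [(15−1)·37.8² + (24−1)·31.29²]/(15+24−2) = 1149.25
t = (199.9 − 176.2)/√[1149.25·(1/15 + 1/24)] = 2.124
df = n₁ + n₂ − 2 = 37
Two-sided p-value ≈ 0.040
Since p ≈ 0.040 < α = 0.05, reject H0; the evidence is statistically significant.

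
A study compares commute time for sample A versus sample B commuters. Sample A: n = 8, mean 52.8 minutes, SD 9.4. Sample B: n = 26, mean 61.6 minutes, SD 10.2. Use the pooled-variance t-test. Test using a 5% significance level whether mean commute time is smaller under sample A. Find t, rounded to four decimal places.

-2.1700

Let group 1 = sample A, group 2 = sample B. H0: μ_1 = μ_2; H1: μ_1 < μ_2 (two-sample pooled-variance t-test, left-tailed).
s_p² = [(8−1)·9.4² + (26−1)·10.2²]/(8+26−2) = 100.61
t = (52.8 − 61.6)/√[100.61·(1/8 + 1/26)] = -2.1700
df = n₁ + n₂ − 2 = 32
p-value = P(T ≤ -2.1700) ≈ 0.0188
Since p ≈ 0.0188 < α = 0.05, reject H0; the data support H1.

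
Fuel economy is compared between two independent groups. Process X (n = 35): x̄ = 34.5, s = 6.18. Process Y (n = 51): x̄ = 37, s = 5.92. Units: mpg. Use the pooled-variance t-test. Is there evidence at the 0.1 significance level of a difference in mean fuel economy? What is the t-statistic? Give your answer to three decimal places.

-1.890

Let group 1 = process X, group 2 = process Y. H0: μ_1 = μ_2; H1: μ_1 ≠ μ_2 (two-sample pooled-variance t-test, two-sided).
s_p² = [(35−1)·6.18² + (51−1)·5.92²]/(35+51−2) = 36.3198
t = (34.5 − 37)/√[36.3198·(1/35 + 1/51)] = -1.890
df = n₁ + n₂ − 2 = 84
Two-sided p-value ≈ 0.0622
Since p ≈ 0.0622 < α = 0.1, reject H0; the data support H1.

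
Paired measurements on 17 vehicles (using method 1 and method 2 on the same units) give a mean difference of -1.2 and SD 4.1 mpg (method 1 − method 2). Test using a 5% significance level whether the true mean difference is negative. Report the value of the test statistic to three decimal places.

-1.207

H0: μ_d = 0; H1: μ_d < 0 (paired t-test on the differences, left-tailed).
t = d̄/(s_d/√n) = -1.2/(4.1/√17) = -1.207
df = n − 1 = 16
p-value = P(T ≤ -1.207) ≈ 0.123
Since p ≈ 0.123 > α = 0.05, fail to reject H0; the evidence is not statistically significant.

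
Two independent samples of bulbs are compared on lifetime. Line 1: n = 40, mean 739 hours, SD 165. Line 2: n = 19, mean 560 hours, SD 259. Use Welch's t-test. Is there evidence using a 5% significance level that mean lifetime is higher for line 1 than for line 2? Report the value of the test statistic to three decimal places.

Let group 1 = line 1, group 2 = line 2. H0: μ_1 = μ_2; H1: μ_1 > μ_2 (Welch's two-sample t-test, right-tailed).
t = (x̄_1 − x̄_2)/√(s_1²/n_1 + s_2²/n_2) = (739 − 560)/√(165²/40 + 259²/19) = 2.758
Welch–Satterthwaite df ≈ 25.18
p-value = P(T ≥ 2.758) ≈ 0.0053
Since p ≈ 0.0053 < α = 0.05, reject H0; the data support H1.

2.758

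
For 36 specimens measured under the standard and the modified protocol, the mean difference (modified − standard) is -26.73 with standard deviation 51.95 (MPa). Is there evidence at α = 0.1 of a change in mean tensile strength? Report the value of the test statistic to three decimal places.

H0: μ_d = 0; H1: μ_d ≠ 0 (paired t-test on the differences, two-sided).
t = d̄/(s_d/√n) = -26.73/(51.95/√36) = -3.087
df = n − 1 = 35
Two-sided p-value ≈ 0.004
Since p ≈ 0.004 < α = 0.1, reject H0; the evidence is statistically significant.

-3.087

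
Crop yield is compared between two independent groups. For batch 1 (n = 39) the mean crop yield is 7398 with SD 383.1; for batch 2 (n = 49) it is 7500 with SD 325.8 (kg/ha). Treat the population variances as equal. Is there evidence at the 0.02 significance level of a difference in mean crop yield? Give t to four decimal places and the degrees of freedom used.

t = -1.3493, df = 86

Let group 1 = batch 1, group 2 = batch 2. H0: μ_1 = μ_2; H1: μ_1 ≠ μ_2 (two-sample pooled-variance t-test, two-sided).
s_p² = [(39−1)·383.1² + (49−1)·325.8²]/(39+49−2) = 124094
t = (7398 − 7500)/√[124094·(1/39 + 1/49)] = -1.3493
df = n₁ + n₂ − 2 = 86
Two-sided p-value ≈ 0.1808
Since p ≈ 0.1808 > α = 0.02, fail to reject H0; the evidence is not statistically significant.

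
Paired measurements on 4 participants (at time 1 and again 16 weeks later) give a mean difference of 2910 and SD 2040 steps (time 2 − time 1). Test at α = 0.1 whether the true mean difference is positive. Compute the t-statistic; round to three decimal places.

H0: μ_d = 0; H1: μ_d > 0 (paired t-test on the differences, right-tailed).
t = d̄/(s_d/√n) = 2910/(2040/√4) = 2.853
df = n − 1 = 3
p-value = P(T ≥ 2.853) ≈ 0.032
Since p ≈ 0.032 < α = 0.1, reject H0; the evidence is statistically significant.

2.853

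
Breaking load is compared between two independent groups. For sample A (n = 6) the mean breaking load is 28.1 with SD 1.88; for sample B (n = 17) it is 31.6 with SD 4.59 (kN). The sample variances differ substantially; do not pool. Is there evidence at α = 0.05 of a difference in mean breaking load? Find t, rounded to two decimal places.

Let group 1 = sample A, group 2 = sample B. H0: μ_1 = μ_2; H1: μ_1 ≠ μ_2 (Welch's two-sample t-test, two-sided).
t = (x̄_1 − x̄_2)/√(s_1²/n_1 + s_2²/n_2) = (28.1 − 31.6)/√(1.88²/6 + 4.59²/17) = -2.59
Welch–Satterthwaite df ≈ 20.21
Two-sided p-value ≈ 0.017
Since p ≈ 0.017 < α = 0.05, reject H0; the data support H1.

-2.59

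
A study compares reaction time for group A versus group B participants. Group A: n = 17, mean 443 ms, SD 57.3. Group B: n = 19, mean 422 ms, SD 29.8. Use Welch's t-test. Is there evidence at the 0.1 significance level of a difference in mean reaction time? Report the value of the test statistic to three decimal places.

Let group 1 = group A, group 2 = group B. H0: μ_1 = μ_2; H1: μ_1 ≠ μ_2 (Welch's two-sample t-test, two-sided).
t = (x̄_1 − x̄_2)/√(s_1²/n_1 + s_2²/n_2) = (443 − 422)/√(57.3²/17 + 29.8²/19) = 1.356
Welch–Satterthwaite df ≈ 23.46
Two-sided p-value ≈ 0.1880
Since p ≈ 0.1880 > α = 0.1, fail to reject H0; the data do not provide sufficient evidence against H0.

1.356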